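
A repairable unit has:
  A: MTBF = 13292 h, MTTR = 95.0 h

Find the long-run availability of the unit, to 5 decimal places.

A(A) = MTBF/(MTBF+MTTR) = 13292/(13292+95.0) = 0.99290

0.99290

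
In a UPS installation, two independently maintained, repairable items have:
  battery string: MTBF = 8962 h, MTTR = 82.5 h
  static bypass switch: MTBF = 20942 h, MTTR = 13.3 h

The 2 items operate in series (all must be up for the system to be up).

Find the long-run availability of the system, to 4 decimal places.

A(battery string) = MTBF/(MTBF+MTTR) = 8962/(8962+82.5) = 0.990878
A(static bypass switch) = MTBF/(MTBF+MTTR) = 20942/(20942+13.3) = 0.999365
Series availability: 0.990878 × 0.999365 = 0.9902

0.9902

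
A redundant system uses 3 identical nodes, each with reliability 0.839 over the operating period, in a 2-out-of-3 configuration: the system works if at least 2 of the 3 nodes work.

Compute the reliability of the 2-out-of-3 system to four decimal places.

R = Σ_{i=2}^{3} C(3,i) p^i (1−p)^{3−i} with p = 0.839
C(3,2)·0.839^2·0.161^1 = 0.339994
C(3,3)·0.839^3·0.161^0 = 0.590590
Sum = 0.9306

0.9306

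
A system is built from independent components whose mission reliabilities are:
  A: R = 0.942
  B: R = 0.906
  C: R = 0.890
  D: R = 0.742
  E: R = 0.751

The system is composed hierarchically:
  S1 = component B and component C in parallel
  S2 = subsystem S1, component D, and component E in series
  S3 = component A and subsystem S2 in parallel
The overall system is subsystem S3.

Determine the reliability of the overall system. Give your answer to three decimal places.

0.974

Parallel (B and C): 1 − (1 − 0.90600)(1 − 0.89000) = 0.98966
Series ([0.98966], D, and E): 0.98966 × 0.74200 × 0.75100 = 0.55148
Parallel (A and [0.55148]): 1 − (1 − 0.94200)(1 − 0.55148) = 0.974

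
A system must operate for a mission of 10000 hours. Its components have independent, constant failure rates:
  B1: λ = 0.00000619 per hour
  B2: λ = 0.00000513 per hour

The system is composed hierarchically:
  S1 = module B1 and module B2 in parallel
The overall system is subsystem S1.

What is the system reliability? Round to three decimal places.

R(B1) = exp(−0.00000619 × 10000) = 0.93998
R(B2) = exp(−0.00000513 × 10000) = 0.94999
Parallel (B1 and B2): 1 − (1 − 0.93998)(1 − 0.94999) = 0.997

0.997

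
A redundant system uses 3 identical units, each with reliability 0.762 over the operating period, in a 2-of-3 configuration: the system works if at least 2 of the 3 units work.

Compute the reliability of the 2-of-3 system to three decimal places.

0.857

R = Σ_{i=2}^{3} C(3,i) p^i (1−p)^{3−i} with p = 0.762
C(3,2)·0.762^2·0.238^1 = 0.41458
C(3,3)·0.762^3·0.238^0 = 0.44245
Sum = 0.857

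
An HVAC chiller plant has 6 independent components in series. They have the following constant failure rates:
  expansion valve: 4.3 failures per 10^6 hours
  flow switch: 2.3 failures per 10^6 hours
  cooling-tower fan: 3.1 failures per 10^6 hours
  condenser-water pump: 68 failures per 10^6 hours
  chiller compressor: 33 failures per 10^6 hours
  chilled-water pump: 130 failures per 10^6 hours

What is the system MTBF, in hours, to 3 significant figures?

4150

Series of exponential components: λ_sys = Σ λ_i
λ_sys = 0.0000043 + 0.0000023 + 0.0000031 + 0.000068 + 0.000033 + 0.00013 = 2.4070e-04 /h
MTBF = 1 / λ_sys = 4150 h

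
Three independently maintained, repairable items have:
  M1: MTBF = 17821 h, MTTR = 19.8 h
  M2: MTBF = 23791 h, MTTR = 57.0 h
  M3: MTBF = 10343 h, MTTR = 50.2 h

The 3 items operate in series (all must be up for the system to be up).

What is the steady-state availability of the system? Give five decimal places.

A(M1) = MTBF/(MTBF+MTTR) = 17821/(17821+19.8) = 0.998890
A(M2) = MTBF/(MTBF+MTTR) = 23791/(23791+57.0) = 0.997610
A(M3) = MTBF/(MTBF+MTTR) = 10343/(10343+50.2) = 0.995170
Series availability: 0.998890 × 0.997610 × 0.995170 = 0.99169

0.99169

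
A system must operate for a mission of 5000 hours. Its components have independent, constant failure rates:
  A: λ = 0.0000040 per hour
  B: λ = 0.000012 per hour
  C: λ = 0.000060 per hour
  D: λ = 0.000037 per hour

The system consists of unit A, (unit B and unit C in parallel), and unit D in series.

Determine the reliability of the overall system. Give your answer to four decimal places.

0.8024

R(A) = exp(−0.0000040 × 5000) = 0.980199
R(B) = exp(−0.000012 × 5000) = 0.941765
R(C) = exp(−0.000060 × 5000) = 0.740818
R(D) = exp(−0.000037 × 5000) = 0.831104
Parallel (B and C): 1 − (1 − 0.941765)(1 − 0.740818) = 0.984907
Series (A, [0.984907], and D): 0.980199 × 0.984907 × 0.831104 = 0.8024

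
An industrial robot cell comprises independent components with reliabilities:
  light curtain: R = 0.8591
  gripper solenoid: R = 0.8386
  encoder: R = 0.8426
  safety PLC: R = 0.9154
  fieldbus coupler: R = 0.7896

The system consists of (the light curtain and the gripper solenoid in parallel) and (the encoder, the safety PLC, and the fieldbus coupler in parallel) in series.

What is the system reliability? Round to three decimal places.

Parallel (light curtain and gripper solenoid): 1 − (1 − 0.85910)(1 − 0.83860) = 0.97726
Parallel (encoder, safety PLC, and fieldbus coupler): 1 − (1 − 0.84260)(1 − 0.91540)(1 − 0.78960) = 0.99720
Series ([0.97726] and [0.99720]): 0.97726 × 0.99720 = 0.975

0.975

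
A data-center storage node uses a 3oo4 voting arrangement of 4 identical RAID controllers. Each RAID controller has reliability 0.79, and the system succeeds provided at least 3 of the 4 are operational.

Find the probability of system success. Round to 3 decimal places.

R = Σ_{i=3}^{4} C(4,i) p^i (1−p)^{4−i} with p = 0.79
C(4,3)·0.79^3·0.21^1 = 0.41415
C(4,4)·0.79^4·0.21^0 = 0.38950
Sum = 0.804

0.804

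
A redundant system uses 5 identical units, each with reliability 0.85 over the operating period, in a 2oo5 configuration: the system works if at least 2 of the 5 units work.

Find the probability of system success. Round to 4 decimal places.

R = Σ_{i=2}^{5} C(5,i) p^i (1−p)^{5−i} with p = 0.85
C(5,2)·0.85^2·0.15^3 = 0.024384
C(5,3)·0.85^3·0.15^2 = 0.138178
C(5,4)·0.85^4·0.15^1 = 0.391505
C(5,5)·0.85^5·0.15^0 = 0.443705
Sum = 0.9978

0.9978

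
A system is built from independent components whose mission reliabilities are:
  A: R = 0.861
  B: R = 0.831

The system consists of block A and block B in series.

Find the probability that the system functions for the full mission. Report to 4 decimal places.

Series (A and B): 0.861000 × 0.831000 = 0.7155

0.7155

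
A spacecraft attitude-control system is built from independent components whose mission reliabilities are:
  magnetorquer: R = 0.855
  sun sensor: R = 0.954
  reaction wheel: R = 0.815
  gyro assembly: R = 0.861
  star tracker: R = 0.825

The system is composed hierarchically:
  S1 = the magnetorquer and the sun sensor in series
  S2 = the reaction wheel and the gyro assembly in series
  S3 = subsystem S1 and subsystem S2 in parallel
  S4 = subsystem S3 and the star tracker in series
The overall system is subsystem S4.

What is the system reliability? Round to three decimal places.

0.780

Series (magnetorquer and sun sensor): 0.85500 × 0.95400 = 0.81567
Series (reaction wheel and gyro assembly): 0.81500 × 0.86100 = 0.70172
Parallel ([0.81567] and [0.70172]): 1 − (1 − 0.81567)(1 − 0.70172) = 0.94502
Series ([0.94502] and star tracker): 0.94502 × 0.82500 = 0.780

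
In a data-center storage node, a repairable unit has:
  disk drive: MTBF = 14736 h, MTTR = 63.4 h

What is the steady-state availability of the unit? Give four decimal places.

0.9957

A(disk drive) = MTBF/(MTBF+MTTR) = 14736/(14736+63.4) = 0.9957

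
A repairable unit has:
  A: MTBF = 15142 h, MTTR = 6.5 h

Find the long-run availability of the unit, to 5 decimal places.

A(A) = MTBF/(MTBF+MTTR) = 15142/(15142+6.5) = 0.99957

0.99957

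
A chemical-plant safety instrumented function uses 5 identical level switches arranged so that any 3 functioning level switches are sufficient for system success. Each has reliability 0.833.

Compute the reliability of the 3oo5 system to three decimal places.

R = Σ_{i=3}^{5} C(5,i) p^i (1−p)^{5−i} with p = 0.833
C(5,3)·0.833^3·0.167^2 = 0.16120
C(5,4)·0.833^4·0.167^1 = 0.40204
C(5,5)·0.833^5·0.167^0 = 0.40107
Sum = 0.964

0.964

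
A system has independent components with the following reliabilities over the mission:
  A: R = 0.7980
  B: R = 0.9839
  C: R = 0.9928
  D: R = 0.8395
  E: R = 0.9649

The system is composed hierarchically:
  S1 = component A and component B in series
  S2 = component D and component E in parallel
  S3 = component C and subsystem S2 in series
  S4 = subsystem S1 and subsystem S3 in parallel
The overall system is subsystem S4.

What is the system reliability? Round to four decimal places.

0.9973

Series (A and B): 0.798000 × 0.983900 = 0.785152
Parallel (D and E): 1 − (1 − 0.839500)(1 − 0.964900) = 0.994366
Series (C and [0.994366]): 0.992800 × 0.994366 = 0.987207
Parallel ([0.785152] and [0.987207]): 1 − (1 − 0.785152)(1 − 0.987207) = 0.9973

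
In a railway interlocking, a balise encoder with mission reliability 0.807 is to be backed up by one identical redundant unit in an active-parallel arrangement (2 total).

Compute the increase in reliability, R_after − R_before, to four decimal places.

R_before = 0.807
R_after = 1 − (1 − 0.807)^2 = 0.9628
ΔR = 0.9628 − 0.807 = 0.1558

0.1558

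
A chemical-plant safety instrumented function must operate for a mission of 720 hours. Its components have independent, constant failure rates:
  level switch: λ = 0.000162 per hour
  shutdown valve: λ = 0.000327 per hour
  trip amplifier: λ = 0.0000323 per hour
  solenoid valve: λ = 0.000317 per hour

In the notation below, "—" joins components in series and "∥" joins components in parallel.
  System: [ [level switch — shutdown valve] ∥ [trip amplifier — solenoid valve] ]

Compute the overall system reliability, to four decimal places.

R(level switch) = exp(−0.000162 × 720) = 0.889906
R(shutdown valve) = exp(−0.000327 × 720) = 0.790223
R(trip amplifier) = exp(−0.0000323 × 720) = 0.977012
R(solenoid valve) = exp(−0.000317 × 720) = 0.795933
Series (level switch and shutdown valve): 0.889906 × 0.790223 = 0.703224
Series (trip amplifier and solenoid valve): 0.977012 × 0.795933 = 0.777636
Parallel ([0.703224] and [0.777636]): 1 − (1 − 0.703224)(1 − 0.777636) = 0.9340

0.9340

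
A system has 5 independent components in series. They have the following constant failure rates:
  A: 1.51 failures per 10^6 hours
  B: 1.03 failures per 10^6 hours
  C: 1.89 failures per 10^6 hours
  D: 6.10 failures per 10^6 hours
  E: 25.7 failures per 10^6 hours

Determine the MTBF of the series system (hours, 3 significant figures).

27600

Series of exponential components: λ_sys = Σ λ_i
λ_sys = 0.00000151 + 0.00000103 + 0.00000189 + 0.00000610 + 0.0000257 = 3.6230e-05 /h
MTBF = 1 / λ_sys = 27600 h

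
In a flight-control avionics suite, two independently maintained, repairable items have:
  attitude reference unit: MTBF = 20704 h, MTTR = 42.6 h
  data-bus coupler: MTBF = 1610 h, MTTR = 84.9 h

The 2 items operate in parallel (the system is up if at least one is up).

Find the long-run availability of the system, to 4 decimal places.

0.9999

A(attitude reference unit) = MTBF/(MTBF+MTTR) = 20704/(20704+42.6) = 0.997947
A(data-bus coupler) = MTBF/(MTBF+MTTR) = 1610/(1610+84.9) = 0.949909
Parallel availability: 1 − (1 − 0.997947)(1 − 0.949909) = 0.9999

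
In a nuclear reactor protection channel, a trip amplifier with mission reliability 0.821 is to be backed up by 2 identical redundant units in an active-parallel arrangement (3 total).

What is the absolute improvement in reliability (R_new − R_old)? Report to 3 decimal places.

R_before = 0.821
R_after = 1 − (1 − 0.821)^3 = 0.994
ΔR = 0.994 − 0.821 = 0.173

0.173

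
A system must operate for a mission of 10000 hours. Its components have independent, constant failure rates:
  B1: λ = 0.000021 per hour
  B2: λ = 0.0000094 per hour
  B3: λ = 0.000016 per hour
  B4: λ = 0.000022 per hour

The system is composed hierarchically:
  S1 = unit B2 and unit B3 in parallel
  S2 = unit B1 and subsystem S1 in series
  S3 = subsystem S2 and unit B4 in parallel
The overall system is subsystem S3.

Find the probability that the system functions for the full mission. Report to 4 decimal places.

0.9605

R(B1) = exp(−0.000021 × 10000) = 0.810584
R(B2) = exp(−0.0000094 × 10000) = 0.910283
R(B3) = exp(−0.000016 × 10000) = 0.852144
R(B4) = exp(−0.000022 × 10000) = 0.802519
Parallel (B2 and B3): 1 − (1 − 0.910283)(1 − 0.852144) = 0.986735
Series (B1 and [0.986735]): 0.810584 × 0.986735 = 0.799832
Parallel ([0.799832] and B4): 1 − (1 − 0.799832)(1 − 0.802519) = 0.9605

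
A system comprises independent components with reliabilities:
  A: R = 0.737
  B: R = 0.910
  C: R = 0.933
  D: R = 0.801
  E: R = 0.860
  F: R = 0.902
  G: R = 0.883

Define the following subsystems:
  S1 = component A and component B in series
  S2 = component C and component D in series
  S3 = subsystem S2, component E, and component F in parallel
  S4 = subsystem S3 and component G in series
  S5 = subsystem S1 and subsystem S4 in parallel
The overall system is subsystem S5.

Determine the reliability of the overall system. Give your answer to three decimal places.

0.960

Series (A and B): 0.73700 × 0.91000 = 0.67067
Series (C and D): 0.93300 × 0.80100 = 0.74733
Parallel ([0.74733], E, and F): 1 − (1 − 0.74733)(1 − 0.86000)(1 − 0.90200) = 0.99653
Series ([0.99653] and G): 0.99653 × 0.88300 = 0.87994
Parallel ([0.67067] and [0.87994]): 1 − (1 − 0.67067)(1 − 0.87994) = 0.960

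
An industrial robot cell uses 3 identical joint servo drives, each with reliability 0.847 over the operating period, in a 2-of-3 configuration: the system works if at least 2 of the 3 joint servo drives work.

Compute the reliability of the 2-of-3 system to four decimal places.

0.9369

R = Σ_{i=2}^{3} C(3,i) p^i (1−p)^{3−i} with p = 0.847
C(3,2)·0.847^2·0.153^1 = 0.329291
C(3,3)·0.847^3·0.153^0 = 0.607645
Sum = 0.9369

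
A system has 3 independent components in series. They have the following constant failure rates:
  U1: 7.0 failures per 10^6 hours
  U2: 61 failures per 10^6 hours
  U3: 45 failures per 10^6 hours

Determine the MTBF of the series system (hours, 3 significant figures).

Series of exponential components: λ_sys = Σ λ_i
λ_sys = 0.0000070 + 0.000061 + 0.000045 = 1.1300e-04 /h
MTBF = 1 / λ_sys = 8850 h

8850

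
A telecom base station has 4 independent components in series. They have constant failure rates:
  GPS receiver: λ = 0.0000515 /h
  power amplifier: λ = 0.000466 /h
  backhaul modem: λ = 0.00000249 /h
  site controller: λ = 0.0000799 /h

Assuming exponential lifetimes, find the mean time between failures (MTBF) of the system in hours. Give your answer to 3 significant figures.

1670

Series of exponential components: λ_sys = Σ λ_i
λ_sys = 0.0000515 + 0.000466 + 0.00000249 + 0.0000799 = 5.9989e-04 /h
MTBF = 1 / λ_sys = 1670 h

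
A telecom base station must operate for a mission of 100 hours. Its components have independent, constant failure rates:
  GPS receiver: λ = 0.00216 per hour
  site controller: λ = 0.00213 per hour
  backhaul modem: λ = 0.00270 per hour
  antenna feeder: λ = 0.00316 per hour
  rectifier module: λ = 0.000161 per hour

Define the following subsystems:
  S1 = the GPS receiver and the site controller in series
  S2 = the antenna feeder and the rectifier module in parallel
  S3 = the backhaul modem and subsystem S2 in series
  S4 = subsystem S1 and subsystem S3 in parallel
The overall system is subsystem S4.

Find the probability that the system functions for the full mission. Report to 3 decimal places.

0.916

R(GPS receiver) = exp(−0.00216 × 100) = 0.80574
R(site controller) = exp(−0.00213 × 100) = 0.80816
R(backhaul modem) = exp(−0.00270 × 100) = 0.76338
R(antenna feeder) = exp(−0.00316 × 100) = 0.72906
R(rectifier module) = exp(−0.000161 × 100) = 0.98403
Series (GPS receiver and site controller): 0.80574 × 0.80816 = 0.65117
Parallel (antenna feeder and rectifier module): 1 − (1 − 0.72906)(1 − 0.98403) = 0.99567
Series (backhaul modem and [0.99567]): 0.76338 × 0.99567 = 0.76007
Parallel ([0.65117] and [0.76007]): 1 − (1 − 0.65117)(1 − 0.76007) = 0.916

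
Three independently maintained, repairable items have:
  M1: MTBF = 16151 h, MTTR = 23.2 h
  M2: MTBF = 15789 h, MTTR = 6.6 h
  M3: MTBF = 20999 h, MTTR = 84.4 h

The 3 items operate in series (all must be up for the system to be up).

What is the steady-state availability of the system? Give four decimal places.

0.9942

A(M1) = MTBF/(MTBF+MTTR) = 16151/(16151+23.2) = 0.998566
A(M2) = MTBF/(MTBF+MTTR) = 15789/(15789+6.6) = 0.999582
A(M3) = MTBF/(MTBF+MTTR) = 20999/(20999+84.4) = 0.995997
Series availability: 0.998566 × 0.999582 × 0.995997 = 0.9942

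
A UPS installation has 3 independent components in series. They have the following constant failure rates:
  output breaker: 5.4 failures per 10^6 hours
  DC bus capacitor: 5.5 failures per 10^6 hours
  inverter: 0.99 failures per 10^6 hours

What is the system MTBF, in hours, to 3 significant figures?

84100

Series of exponential components: λ_sys = Σ λ_i
λ_sys = 0.0000054 + 0.0000055 + 0.00000099 = 1.1890e-05 /h
MTBF = 1 / λ_sys = 84100 h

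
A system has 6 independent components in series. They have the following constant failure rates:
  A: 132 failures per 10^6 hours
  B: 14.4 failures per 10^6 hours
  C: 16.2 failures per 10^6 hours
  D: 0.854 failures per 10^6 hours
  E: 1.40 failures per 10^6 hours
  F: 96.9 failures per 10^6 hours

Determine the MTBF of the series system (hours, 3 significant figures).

Series of exponential components: λ_sys = Σ λ_i
λ_sys = 0.000132 + 0.0000144 + 0.0000162 + 0.000000854 + 0.00000140 + 0.0000969 = 2.6175e-04 /h
MTBF = 1 / λ_sys = 3820 h

3820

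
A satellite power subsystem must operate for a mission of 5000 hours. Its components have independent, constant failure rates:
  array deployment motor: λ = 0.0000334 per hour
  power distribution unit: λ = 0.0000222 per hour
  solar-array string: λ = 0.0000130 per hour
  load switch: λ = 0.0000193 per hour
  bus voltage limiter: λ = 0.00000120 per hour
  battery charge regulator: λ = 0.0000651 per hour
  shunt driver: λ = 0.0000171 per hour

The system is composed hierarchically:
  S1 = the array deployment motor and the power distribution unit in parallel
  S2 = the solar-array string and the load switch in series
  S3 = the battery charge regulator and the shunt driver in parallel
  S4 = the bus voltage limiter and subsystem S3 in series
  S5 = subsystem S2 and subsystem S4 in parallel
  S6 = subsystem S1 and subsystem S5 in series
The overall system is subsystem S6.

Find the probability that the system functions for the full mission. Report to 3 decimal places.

R(array deployment motor) = exp(−0.0000334 × 5000) = 0.84620
R(power distribution unit) = exp(−0.0000222 × 5000) = 0.89494
R(solar-array string) = exp(−0.0000130 × 5000) = 0.93707
R(load switch) = exp(−0.0000193 × 5000) = 0.90801
R(bus voltage limiter) = exp(−0.00000120 × 5000) = 0.99402
R(battery charge regulator) = exp(−0.0000651 × 5000) = 0.72217
R(shunt driver) = exp(−0.0000171 × 5000) = 0.91805
Parallel (array deployment motor and power distribution unit): 1 − (1 − 0.84620)(1 − 0.89494) = 0.98384
Series (solar-array string and load switch): 0.93707 × 0.90801 = 0.85087
Parallel (battery charge regulator and shunt driver): 1 − (1 − 0.72217)(1 − 0.91805) = 0.97723
Series (bus voltage limiter and [0.97723]): 0.99402 × 0.97723 = 0.97139
Parallel ([0.85087] and [0.97139]): 1 − (1 − 0.85087)(1 − 0.97139) = 0.99573
Series ([0.98384] and [0.99573]): 0.98384 × 0.99573 = 0.980

0.980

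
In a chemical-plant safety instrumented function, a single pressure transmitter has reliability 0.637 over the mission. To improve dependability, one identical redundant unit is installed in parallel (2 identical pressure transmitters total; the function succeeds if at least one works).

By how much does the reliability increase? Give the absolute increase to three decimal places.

0.231

R_before = 0.637
R_after = 1 − (1 − 0.637)^2 = 0.868
ΔR = 0.868 − 0.637 = 0.231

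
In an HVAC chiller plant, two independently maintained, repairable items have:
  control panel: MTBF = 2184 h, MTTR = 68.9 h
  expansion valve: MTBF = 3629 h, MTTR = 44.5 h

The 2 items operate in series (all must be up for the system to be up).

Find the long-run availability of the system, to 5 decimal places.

A(control panel) = MTBF/(MTBF+MTTR) = 2184/(2184+68.9) = 0.969417
A(expansion valve) = MTBF/(MTBF+MTTR) = 3629/(3629+44.5) = 0.987886
Series availability: 0.969417 × 0.987886 = 0.95767

0.95767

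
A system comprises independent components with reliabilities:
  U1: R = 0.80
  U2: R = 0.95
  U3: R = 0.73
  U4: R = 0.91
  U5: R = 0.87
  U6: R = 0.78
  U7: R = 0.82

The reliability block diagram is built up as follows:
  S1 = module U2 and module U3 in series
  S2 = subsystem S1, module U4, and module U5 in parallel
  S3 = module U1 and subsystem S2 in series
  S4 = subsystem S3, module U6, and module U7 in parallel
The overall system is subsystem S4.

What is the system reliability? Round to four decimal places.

0.9920

Series (U2 and U3): 0.950000 × 0.730000 = 0.693500
Parallel ([0.693500], U4, and U5): 1 − (1 − 0.693500)(1 − 0.910000)(1 − 0.870000) = 0.996414
Series (U1 and [0.996414]): 0.800000 × 0.996414 = 0.797131
Parallel ([0.797131], U6, and U7): 1 − (1 − 0.797131)(1 − 0.780000)(1 − 0.820000) = 0.9920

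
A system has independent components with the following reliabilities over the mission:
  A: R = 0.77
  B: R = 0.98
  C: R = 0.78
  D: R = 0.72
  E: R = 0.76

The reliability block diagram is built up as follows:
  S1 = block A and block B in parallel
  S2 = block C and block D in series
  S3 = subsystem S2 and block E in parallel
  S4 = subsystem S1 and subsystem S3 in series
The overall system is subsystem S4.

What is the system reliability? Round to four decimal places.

Parallel (A and B): 1 − (1 − 0.770000)(1 − 0.980000) = 0.995400
Series (C and D): 0.780000 × 0.720000 = 0.561600
Parallel ([0.561600] and E): 1 − (1 − 0.561600)(1 − 0.760000) = 0.894784
Series ([0.995400] and [0.894784]): 0.995400 × 0.894784 = 0.8907

0.8907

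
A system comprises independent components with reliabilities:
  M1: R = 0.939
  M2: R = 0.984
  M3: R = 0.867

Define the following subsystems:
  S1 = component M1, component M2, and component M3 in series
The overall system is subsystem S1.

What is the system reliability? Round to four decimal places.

0.8011

Series (M1, M2, and M3): 0.939000 × 0.984000 × 0.867000 = 0.8011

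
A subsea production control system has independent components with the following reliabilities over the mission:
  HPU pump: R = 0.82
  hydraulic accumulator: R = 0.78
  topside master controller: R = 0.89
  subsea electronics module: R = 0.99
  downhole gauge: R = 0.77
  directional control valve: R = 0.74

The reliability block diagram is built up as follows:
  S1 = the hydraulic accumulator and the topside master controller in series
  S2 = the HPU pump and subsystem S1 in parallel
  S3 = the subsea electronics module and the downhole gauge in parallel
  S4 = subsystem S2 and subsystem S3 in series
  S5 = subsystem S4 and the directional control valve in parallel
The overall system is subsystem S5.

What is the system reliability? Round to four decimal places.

Series (hydraulic accumulator and topside master controller): 0.780000 × 0.890000 = 0.694200
Parallel (HPU pump and [0.694200]): 1 − (1 − 0.820000)(1 − 0.694200) = 0.944956
Parallel (subsea electronics module and downhole gauge): 1 − (1 − 0.990000)(1 − 0.770000) = 0.997700
Series ([0.944956] and [0.997700]): 0.944956 × 0.997700 = 0.942783
Parallel ([0.942783] and directional control valve): 1 − (1 − 0.942783)(1 − 0.740000) = 0.9851

0.9851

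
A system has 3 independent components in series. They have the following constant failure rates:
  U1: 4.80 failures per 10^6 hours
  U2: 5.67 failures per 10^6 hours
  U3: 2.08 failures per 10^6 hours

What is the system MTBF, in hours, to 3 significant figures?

Series of exponential components: λ_sys = Σ λ_i
λ_sys = 0.00000480 + 0.00000567 + 0.00000208 = 1.2550e-05 /h
MTBF = 1 / λ_sys = 79700 h

79700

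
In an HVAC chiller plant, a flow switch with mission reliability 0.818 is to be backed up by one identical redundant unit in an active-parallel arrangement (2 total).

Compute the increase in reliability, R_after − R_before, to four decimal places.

0.1489

R_before = 0.818
R_after = 1 − (1 − 0.818)^2 = 0.9669
ΔR = 0.9669 − 0.818 = 0.1489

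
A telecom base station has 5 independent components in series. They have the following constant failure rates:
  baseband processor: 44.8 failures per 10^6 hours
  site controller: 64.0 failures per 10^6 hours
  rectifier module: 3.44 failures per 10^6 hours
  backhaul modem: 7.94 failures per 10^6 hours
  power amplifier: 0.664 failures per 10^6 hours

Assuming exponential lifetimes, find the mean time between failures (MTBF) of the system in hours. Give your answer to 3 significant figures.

Series of exponential components: λ_sys = Σ λ_i
λ_sys = 0.0000448 + 0.0000640 + 0.00000344 + 0.00000794 + 0.000000664 = 1.2084e-04 /h
MTBF = 1 / λ_sys = 8280 h

8280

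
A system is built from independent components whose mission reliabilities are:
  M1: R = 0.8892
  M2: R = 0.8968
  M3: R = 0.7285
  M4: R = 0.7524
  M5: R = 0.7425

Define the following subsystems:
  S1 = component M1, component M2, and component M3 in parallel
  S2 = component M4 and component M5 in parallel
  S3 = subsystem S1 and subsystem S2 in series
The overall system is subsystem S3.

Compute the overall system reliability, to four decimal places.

Parallel (M1, M2, and M3): 1 − (1 − 0.889200)(1 − 0.896800)(1 − 0.728500) = 0.996896
Parallel (M4 and M5): 1 − (1 − 0.752400)(1 − 0.742500) = 0.936243
Series ([0.996896] and [0.936243]): 0.996896 × 0.936243 = 0.9333

0.9333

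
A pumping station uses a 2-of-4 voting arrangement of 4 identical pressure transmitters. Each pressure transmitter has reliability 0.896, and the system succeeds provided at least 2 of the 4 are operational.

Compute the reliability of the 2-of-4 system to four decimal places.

0.9959

R = Σ_{i=2}^{4} C(4,i) p^i (1−p)^{4−i} with p = 0.896
C(4,2)·0.896^2·0.104^2 = 0.052100
C(4,3)·0.896^3·0.104^1 = 0.299238
C(4,4)·0.896^4·0.104^0 = 0.644514
Sum = 0.9959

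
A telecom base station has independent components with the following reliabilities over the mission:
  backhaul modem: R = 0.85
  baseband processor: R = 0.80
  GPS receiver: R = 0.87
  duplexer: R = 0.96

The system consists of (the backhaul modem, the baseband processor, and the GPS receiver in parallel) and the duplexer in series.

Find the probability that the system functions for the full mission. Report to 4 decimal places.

Parallel (backhaul modem, baseband processor, and GPS receiver): 1 − (1 − 0.850000)(1 − 0.800000)(1 − 0.870000) = 0.996100
Series ([0.996100] and duplexer): 0.996100 × 0.960000 = 0.9563

0.9563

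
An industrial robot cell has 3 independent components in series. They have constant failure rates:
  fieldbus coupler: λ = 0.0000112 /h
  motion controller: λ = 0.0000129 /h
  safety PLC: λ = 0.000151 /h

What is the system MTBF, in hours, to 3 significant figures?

Series of exponential components: λ_sys = Σ λ_i
λ_sys = 0.0000112 + 0.0000129 + 0.000151 = 1.7510e-04 /h
MTBF = 1 / λ_sys = 5710 h

5710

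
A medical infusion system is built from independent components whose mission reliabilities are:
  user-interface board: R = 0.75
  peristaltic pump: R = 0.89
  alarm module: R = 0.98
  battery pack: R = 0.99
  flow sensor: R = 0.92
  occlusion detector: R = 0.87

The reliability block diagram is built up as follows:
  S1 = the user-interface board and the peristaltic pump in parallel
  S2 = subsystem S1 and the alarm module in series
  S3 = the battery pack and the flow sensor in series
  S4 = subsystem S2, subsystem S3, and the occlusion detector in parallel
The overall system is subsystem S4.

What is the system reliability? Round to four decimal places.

Parallel (user-interface board and peristaltic pump): 1 − (1 − 0.750000)(1 − 0.890000) = 0.972500
Series ([0.972500] and alarm module): 0.972500 × 0.980000 = 0.953050
Series (battery pack and flow sensor): 0.990000 × 0.920000 = 0.910800
Parallel ([0.953050], [0.910800], and occlusion detector): 1 − (1 − 0.953050)(1 − 0.910800)(1 − 0.870000) = 0.9995

0.9995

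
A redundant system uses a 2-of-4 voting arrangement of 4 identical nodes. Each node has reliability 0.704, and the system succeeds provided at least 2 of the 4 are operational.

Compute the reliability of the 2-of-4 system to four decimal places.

R = Σ_{i=2}^{4} C(4,i) p^i (1−p)^{4−i} with p = 0.704
C(4,2)·0.704^2·0.296^2 = 0.260543
C(4,3)·0.704^3·0.296^1 = 0.413114
C(4,4)·0.704^4·0.296^0 = 0.245635
Sum = 0.9193

0.9193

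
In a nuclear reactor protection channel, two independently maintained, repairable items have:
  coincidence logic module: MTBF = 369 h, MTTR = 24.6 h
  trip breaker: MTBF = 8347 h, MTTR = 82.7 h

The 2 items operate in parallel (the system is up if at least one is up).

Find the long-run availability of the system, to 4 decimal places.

A(coincidence logic module) = MTBF/(MTBF+MTTR) = 369/(369+24.6) = 0.937500
A(trip breaker) = MTBF/(MTBF+MTTR) = 8347/(8347+82.7) = 0.990189
Parallel availability: 1 − (1 − 0.937500)(1 − 0.990189) = 0.9994

0.9994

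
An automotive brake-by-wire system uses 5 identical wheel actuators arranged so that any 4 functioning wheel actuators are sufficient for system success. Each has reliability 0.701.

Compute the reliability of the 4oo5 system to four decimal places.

R = Σ_{i=4}^{5} C(5,i) p^i (1−p)^{5−i} with p = 0.701
C(5,4)·0.701^4·0.299^1 = 0.361005
C(5,5)·0.701^5·0.299^0 = 0.169274
Sum = 0.5303

0.5303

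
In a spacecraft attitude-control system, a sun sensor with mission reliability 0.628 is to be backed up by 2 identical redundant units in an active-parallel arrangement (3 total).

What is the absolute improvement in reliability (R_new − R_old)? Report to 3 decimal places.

0.321

R_before = 0.628
R_after = 1 − (1 − 0.628)^3 = 0.949
ΔR = 0.949 − 0.628 = 0.321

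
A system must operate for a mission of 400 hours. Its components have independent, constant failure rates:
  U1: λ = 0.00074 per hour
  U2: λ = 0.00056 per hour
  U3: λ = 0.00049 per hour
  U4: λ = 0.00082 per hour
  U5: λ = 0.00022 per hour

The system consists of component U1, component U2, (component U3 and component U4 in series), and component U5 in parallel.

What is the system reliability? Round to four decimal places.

0.9982

R(U1) = exp(−0.00074 × 400) = 0.743787
R(U2) = exp(−0.00056 × 400) = 0.799315
R(U3) = exp(−0.00049 × 400) = 0.822012
R(U4) = exp(−0.00082 × 400) = 0.720363
R(U5) = exp(−0.00022 × 400) = 0.915761
Series (U3 and U4): 0.822012 × 0.720363 = 0.592147
Parallel (U1, U2, [0.592147], and U5): 1 − (1 − 0.743787)(1 − 0.799315)(1 − 0.592147)(1 − 0.915761) = 0.9982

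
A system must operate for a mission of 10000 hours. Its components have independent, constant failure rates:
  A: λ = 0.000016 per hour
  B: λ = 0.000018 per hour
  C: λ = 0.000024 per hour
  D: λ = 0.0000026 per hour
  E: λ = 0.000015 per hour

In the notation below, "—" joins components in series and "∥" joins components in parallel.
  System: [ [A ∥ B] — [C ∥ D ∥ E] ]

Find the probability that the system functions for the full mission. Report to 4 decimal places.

0.9749

R(A) = exp(−0.000016 × 10000) = 0.852144
R(B) = exp(−0.000018 × 10000) = 0.835270
R(C) = exp(−0.000024 × 10000) = 0.786628
R(D) = exp(−0.0000026 × 10000) = 0.974335
R(E) = exp(−0.000015 × 10000) = 0.860708
Parallel (A and B): 1 − (1 − 0.852144)(1 − 0.835270) = 0.975644
Parallel (C, D, and E): 1 − (1 − 0.786628)(1 − 0.974335)(1 − 0.860708) = 0.999237
Series ([0.975644] and [0.999237]): 0.975644 × 0.999237 = 0.9749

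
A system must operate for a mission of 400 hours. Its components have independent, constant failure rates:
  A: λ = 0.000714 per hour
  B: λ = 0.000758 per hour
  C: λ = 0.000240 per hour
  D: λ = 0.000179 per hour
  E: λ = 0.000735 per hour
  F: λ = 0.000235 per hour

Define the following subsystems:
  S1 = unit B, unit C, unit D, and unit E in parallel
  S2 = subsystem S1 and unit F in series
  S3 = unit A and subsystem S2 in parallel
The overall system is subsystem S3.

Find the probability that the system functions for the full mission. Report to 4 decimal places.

R(A) = exp(−0.000714 × 400) = 0.751563
R(B) = exp(−0.000758 × 400) = 0.738451
R(C) = exp(−0.000240 × 400) = 0.908464
R(D) = exp(−0.000179 × 400) = 0.930903
R(E) = exp(−0.000735 × 400) = 0.745276
R(F) = exp(−0.000235 × 400) = 0.910283
Parallel (B, C, D, and E): 1 − (1 − 0.738451)(1 − 0.908464)(1 − 0.930903)(1 − 0.745276) = 0.999579
Series ([0.999579] and F): 0.999579 × 0.910283 = 0.909900
Parallel (A and [0.909900]): 1 − (1 − 0.751563)(1 − 0.909900) = 0.9776

0.9776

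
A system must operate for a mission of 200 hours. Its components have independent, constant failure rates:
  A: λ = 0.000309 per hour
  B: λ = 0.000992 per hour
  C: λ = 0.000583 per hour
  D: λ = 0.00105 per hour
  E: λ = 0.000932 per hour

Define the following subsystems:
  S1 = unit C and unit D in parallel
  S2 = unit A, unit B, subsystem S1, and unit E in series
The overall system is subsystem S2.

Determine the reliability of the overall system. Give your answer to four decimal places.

0.6265

R(A) = exp(−0.000309 × 200) = 0.940071
R(B) = exp(−0.000992 × 200) = 0.820042
R(C) = exp(−0.000583 × 200) = 0.889941
R(D) = exp(−0.00105 × 200) = 0.810584
R(E) = exp(−0.000932 × 200) = 0.829942
Parallel (C and D): 1 − (1 − 0.889941)(1 − 0.810584) = 0.979153
Series (A, B, [0.979153], and E): 0.940071 × 0.820042 × 0.979153 × 0.829942 = 0.6265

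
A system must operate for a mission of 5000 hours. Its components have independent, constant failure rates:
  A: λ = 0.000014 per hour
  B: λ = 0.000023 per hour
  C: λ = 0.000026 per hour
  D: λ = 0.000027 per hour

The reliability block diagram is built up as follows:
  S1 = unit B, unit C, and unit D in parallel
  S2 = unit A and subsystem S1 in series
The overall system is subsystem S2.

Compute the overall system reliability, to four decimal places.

R(A) = exp(−0.000014 × 5000) = 0.932394
R(B) = exp(−0.000023 × 5000) = 0.891366
R(C) = exp(−0.000026 × 5000) = 0.878095
R(D) = exp(−0.000027 × 5000) = 0.873716
Parallel (B, C, and D): 1 − (1 − 0.891366)(1 − 0.878095)(1 − 0.873716) = 0.998328
Series (A and [0.998328]): 0.932394 × 0.998328 = 0.9308

0.9308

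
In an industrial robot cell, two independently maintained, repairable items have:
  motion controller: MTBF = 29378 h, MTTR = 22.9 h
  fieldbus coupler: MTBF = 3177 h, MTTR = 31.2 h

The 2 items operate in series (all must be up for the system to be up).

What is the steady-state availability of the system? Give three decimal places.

A(motion controller) = MTBF/(MTBF+MTTR) = 29378/(29378+22.9) = 0.999221
A(fieldbus coupler) = MTBF/(MTBF+MTTR) = 3177/(3177+31.2) = 0.990275
Series availability: 0.999221 × 0.990275 = 0.990

0.990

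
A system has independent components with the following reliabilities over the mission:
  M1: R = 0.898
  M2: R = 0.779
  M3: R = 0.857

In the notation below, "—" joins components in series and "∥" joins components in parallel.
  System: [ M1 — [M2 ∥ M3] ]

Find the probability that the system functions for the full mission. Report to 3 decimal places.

Parallel (M2 and M3): 1 − (1 − 0.77900)(1 − 0.85700) = 0.96840
Series (M1 and [0.96840]): 0.89800 × 0.96840 = 0.870

0.870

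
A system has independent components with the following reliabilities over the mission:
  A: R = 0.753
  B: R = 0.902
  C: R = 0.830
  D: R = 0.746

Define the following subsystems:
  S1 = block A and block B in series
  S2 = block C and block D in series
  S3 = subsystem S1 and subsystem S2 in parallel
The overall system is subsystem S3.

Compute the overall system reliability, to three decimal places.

0.878

Series (A and B): 0.75300 × 0.90200 = 0.67921
Series (C and D): 0.83000 × 0.74600 = 0.61918
Parallel ([0.67921] and [0.61918]): 1 − (1 − 0.67921)(1 − 0.61918) = 0.878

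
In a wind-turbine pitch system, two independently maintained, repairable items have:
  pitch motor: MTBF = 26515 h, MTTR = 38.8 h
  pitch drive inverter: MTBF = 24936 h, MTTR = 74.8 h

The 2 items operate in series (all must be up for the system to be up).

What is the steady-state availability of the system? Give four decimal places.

0.9956

A(pitch motor) = MTBF/(MTBF+MTTR) = 26515/(26515+38.8) = 0.998539
A(pitch drive inverter) = MTBF/(MTBF+MTTR) = 24936/(24936+74.8) = 0.997009
Series availability: 0.998539 × 0.997009 = 0.9956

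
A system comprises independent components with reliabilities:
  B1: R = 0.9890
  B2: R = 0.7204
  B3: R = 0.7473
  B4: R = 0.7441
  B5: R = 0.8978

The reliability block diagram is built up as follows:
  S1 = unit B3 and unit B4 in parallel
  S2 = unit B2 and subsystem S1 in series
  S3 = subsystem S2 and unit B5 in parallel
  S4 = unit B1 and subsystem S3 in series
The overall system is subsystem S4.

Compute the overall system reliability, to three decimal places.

0.956

Parallel (B3 and B4): 1 − (1 − 0.74730)(1 − 0.74410) = 0.93533
Series (B2 and [0.93533]): 0.72040 × 0.93533 = 0.67381
Parallel ([0.67381] and B5): 1 − (1 − 0.67381)(1 − 0.89780) = 0.96666
Series (B1 and [0.96666]): 0.98900 × 0.96666 = 0.956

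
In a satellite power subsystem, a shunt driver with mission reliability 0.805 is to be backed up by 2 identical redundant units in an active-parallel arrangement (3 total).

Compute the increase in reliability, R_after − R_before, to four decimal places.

0.1876

R_before = 0.805
R_after = 1 − (1 − 0.805)^3 = 0.9926
ΔR = 0.9926 − 0.805 = 0.1876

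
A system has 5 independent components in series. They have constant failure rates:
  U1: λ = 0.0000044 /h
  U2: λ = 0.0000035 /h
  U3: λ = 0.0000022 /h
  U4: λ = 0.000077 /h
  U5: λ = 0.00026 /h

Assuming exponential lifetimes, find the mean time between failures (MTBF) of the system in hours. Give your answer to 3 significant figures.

2880

Series of exponential components: λ_sys = Σ λ_i
λ_sys = 0.0000044 + 0.0000035 + 0.0000022 + 0.000077 + 0.00026 = 3.4710e-04 /h
MTBF = 1 / λ_sys = 2880 h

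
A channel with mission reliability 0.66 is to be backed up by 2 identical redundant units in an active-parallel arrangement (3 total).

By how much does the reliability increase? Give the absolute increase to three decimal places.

0.301

R_before = 0.66
R_after = 1 − (1 − 0.66)^3 = 0.961
ΔR = 0.961 − 0.66 = 0.301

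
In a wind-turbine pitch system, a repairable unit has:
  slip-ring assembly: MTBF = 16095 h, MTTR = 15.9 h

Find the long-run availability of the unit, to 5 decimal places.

A(slip-ring assembly) = MTBF/(MTBF+MTTR) = 16095/(16095+15.9) = 0.99901

0.99901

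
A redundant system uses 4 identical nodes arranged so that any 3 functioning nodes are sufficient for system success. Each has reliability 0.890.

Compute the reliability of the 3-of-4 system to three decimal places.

0.938

R = Σ_{i=3}^{4} C(4,i) p^i (1−p)^{4−i} with p = 0.890
C(4,3)·0.890^3·0.110^1 = 0.31019
C(4,4)·0.890^4·0.110^0 = 0.62742
Sum = 0.938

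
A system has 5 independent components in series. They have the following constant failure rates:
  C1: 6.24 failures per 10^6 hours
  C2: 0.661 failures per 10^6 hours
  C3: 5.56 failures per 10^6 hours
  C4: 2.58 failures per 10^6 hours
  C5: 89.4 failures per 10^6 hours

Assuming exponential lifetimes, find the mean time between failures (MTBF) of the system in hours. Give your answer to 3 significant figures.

Series of exponential components: λ_sys = Σ λ_i
λ_sys = 0.00000624 + 0.000000661 + 0.00000556 + 0.00000258 + 0.0000894 = 1.0444e-04 /h
MTBF = 1 / λ_sys = 9570 h

9570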